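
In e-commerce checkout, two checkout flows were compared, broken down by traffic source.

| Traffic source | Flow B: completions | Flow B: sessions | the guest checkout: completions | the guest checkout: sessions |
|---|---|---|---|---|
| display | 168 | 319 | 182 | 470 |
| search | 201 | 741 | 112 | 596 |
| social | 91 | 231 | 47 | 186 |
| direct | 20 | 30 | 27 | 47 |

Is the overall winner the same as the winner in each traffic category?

Display: Flow B 168/319 = 52.7%, the guest checkout 182/470 = 38.7% → Flow B
Search: Flow B 201/741 = 27.1%, the guest checkout 112/596 = 18.8% → Flow B
Social: Flow B 91/231 = 39.4%, the guest checkout 47/186 = 25.3% → Flow B
Direct: Flow B 20/30 = 66.7%, the guest checkout 27/47 = 57.4% → Flow B
Overall: Flow B 480/1321 = 36.3%, the guest checkout 368/1299 = 28.3% → Flow B
Flow B wins overall and in every traffic group — no reversal.

Yes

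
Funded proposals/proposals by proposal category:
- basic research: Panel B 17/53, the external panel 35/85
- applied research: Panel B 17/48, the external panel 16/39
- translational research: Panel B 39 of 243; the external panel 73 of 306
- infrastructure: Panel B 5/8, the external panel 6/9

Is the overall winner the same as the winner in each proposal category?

Yes

Basic research: Panel B 17/53 = 32.1%, the external panel 35/85 = 41.2% → the external panel
Applied research: Panel B 17/48 = 35.4%, the external panel 16/39 = 41.0% → the external panel
Translational research: Panel B 39/243 = 16.0%, the external panel 73/306 = 23.9% → the external panel
Infrastructure: Panel B 5/8 = 62.5%, the external panel 6/9 = 66.7% → the external panel
Overall: Panel B 78/352 = 22.2%, the external panel 130/439 = 29.6% → the external panel
The external panel wins overall and in every proposal group — no reversal.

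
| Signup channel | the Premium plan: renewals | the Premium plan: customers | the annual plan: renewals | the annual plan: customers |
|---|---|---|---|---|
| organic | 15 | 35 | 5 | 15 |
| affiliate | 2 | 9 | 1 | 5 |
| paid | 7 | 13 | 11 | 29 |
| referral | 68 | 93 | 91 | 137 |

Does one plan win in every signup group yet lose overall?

Organic: the Premium plan 15/35 = 42.9%, the annual plan 5/15 = 33.3% → the Premium plan
Affiliate: the Premium plan 2/9 = 22.2%, the annual plan 1/5 = 20.0% → the Premium plan
Paid: the Premium plan 7/13 = 53.8%, the annual plan 11/29 = 37.9% → the Premium plan
Referral: the Premium plan 68/93 = 73.1%, the annual plan 91/137 = 66.4% → the Premium plan
Overall: the Premium plan 92/150 = 61.3%, the annual plan 108/186 = 58.1% → the Premium plan
The Premium plan wins overall and in every signup group — no reversal.

No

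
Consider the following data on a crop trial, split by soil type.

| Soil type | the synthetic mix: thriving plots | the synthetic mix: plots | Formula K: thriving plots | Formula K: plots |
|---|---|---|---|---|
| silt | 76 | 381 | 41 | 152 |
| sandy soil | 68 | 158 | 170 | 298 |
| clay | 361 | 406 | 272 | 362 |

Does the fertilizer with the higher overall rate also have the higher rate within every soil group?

No

Silt: the synthetic mix 76/381 = 19.9%, Formula K 41/152 = 27.0% → Formula K
Sandy soil: the synthetic mix 68/158 = 43.0%, Formula K 170/298 = 57.0% → Formula K
Clay: the synthetic mix 361/406 = 88.9%, Formula K 272/362 = 75.1% → the synthetic mix
Overall: the synthetic mix 505/945 = 53.4%, Formula K 483/812 = 59.5% → Formula K
Neither sweeps: the synthetic mix wins 1 of 3 groups, Formula K wins 2. Formula K wins overall but not every group — no Simpson reversal.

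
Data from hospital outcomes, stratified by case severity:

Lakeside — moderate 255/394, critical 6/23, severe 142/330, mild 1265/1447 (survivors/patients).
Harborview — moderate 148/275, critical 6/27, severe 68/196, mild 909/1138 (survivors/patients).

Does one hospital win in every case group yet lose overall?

No

Moderate: Lakeside 255/394 = 64.7%, Harborview 148/275 = 53.8% → Lakeside
Critical: Lakeside 6/23 = 26.1%, Harborview 6/27 = 22.2% → Lakeside
Severe: Lakeside 142/330 = 43.0%, Harborview 68/196 = 34.7% → Lakeside
Mild: Lakeside 1265/1447 = 87.4%, Harborview 909/1138 = 79.9% → Lakeside
Overall: Lakeside 1668/2194 = 76.0%, Harborview 1131/1636 = 69.1% → Lakeside
Lakeside wins overall and in every case group — no reversal.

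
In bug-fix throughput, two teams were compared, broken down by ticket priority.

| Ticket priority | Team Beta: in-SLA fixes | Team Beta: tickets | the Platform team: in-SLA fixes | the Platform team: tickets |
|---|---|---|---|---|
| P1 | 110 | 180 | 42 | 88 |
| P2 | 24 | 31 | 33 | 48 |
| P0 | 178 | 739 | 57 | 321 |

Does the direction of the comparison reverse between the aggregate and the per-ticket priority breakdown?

No

P1: Team Beta 110/180 = 61.1%, the Platform team 42/88 = 47.7% → Team Beta
P2: Team Beta 24/31 = 77.4%, the Platform team 33/48 = 68.8% → Team Beta
P0: Team Beta 178/739 = 24.1%, the Platform team 57/321 = 17.8% → Team Beta
Overall: Team Beta 312/950 = 32.8%, the Platform team 132/457 = 28.9% → Team Beta
Team Beta wins overall and in every ticket group — no reversal.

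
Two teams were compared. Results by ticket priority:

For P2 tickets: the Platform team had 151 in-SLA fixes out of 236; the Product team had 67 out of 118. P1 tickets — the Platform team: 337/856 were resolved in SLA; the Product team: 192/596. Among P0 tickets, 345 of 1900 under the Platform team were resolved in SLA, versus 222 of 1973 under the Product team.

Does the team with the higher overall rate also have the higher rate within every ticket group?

Yes

P2: the Platform team 151/236 = 64.0%, the Product team 67/118 = 56.8% → the Platform team
P1: the Platform team 337/856 = 39.4%, the Product team 192/596 = 32.2% → the Platform team
P0: the Platform team 345/1900 = 18.2%, the Product team 222/1973 = 11.3% → the Platform team
Overall: the Platform team 833/2992 = 27.8%, the Product team 481/2687 = 17.9% → the Platform team
The Platform team wins overall and in every ticket group — no reversal.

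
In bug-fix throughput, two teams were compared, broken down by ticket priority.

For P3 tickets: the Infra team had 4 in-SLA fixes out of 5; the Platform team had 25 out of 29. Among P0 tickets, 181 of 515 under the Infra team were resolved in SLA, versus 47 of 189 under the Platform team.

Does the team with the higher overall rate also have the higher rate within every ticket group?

No

P3: the Infra team 4/5 = 80.0%, the Platform team 25/29 = 86.2% → the Platform team
P0: the Infra team 181/515 = 35.1%, the Platform team 47/189 = 24.9% → the Infra team
Overall: the Infra team 185/520 = 35.6%, the Platform team 72/218 = 33.0% → the Infra team
Neither sweeps: the Infra team wins 1 of 2 groups, the Platform team wins 1. The Infra team wins overall but not every group — no Simpson reversal.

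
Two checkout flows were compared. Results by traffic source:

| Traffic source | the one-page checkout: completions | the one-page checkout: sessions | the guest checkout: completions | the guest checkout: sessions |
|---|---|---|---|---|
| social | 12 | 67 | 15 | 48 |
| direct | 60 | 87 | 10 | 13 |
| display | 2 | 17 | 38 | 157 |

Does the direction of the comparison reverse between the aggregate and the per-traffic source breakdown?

Social: the one-page checkout 12/67 = 17.9%, the guest checkout 15/48 = 31.2% → the guest checkout
Direct: the one-page checkout 60/87 = 69.0%, the guest checkout 10/13 = 76.9% → the guest checkout
Display: the one-page checkout 2/17 = 11.8%, the guest checkout 38/157 = 24.2% → the guest checkout
Overall: the one-page checkout 74/171 = 43.3%, the guest checkout 63/218 = 28.9% → the one-page checkout
The guest checkout wins each traffic group but the one-page checkout wins overall — the comparison reverses. The guest checkout's sessions skew toward display, which has a lower base rate.

Yes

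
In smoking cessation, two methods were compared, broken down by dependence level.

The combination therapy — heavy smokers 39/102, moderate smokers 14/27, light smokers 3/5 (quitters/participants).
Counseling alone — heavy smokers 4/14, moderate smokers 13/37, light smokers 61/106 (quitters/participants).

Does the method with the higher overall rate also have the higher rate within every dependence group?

Heavy smokers: the combination therapy 39/102 = 38.2%, counseling alone 4/14 = 28.6% → the combination therapy
Moderate smokers: the combination therapy 14/27 = 51.9%, counseling alone 13/37 = 35.1% → the combination therapy
Light smokers: the combination therapy 3/5 = 60.0%, counseling alone 61/106 = 57.5% → the combination therapy
Overall: the combination therapy 56/134 = 41.8%, counseling alone 78/157 = 49.7% → counseling alone
The combination therapy wins each dependence group but counseling alone wins overall — the comparison reverses. The combination therapy's participants skew toward heavy smokers, which has a lower base rate.

No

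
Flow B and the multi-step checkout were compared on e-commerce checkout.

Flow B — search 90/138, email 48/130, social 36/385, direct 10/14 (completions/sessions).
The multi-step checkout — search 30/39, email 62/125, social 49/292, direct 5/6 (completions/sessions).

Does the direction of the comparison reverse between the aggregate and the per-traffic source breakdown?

Search: Flow B 90/138 = 65.2%, the multi-step checkout 30/39 = 76.9% → the multi-step checkout
Email: Flow B 48/130 = 36.9%, the multi-step checkout 62/125 = 49.6% → the multi-step checkout
Social: Flow B 36/385 = 9.4%, the multi-step checkout 49/292 = 16.8% → the multi-step checkout
Direct: Flow B 10/14 = 71.4%, the multi-step checkout 5/6 = 83.3% → the multi-step checkout
Overall: Flow B 184/667 = 27.6%, the multi-step checkout 146/462 = 31.6% → the multi-step checkout
The multi-step checkout wins overall and in every traffic group — no reversal.

No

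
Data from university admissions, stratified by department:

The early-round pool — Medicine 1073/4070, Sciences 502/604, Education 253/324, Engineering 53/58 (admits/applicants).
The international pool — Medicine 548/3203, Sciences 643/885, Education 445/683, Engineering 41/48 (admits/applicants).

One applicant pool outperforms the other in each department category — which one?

Medicine: the early-round pool 1073/4070 = 26.4%, the international pool 548/3203 = 17.1% → the early-round pool
Sciences: the early-round pool 502/604 = 83.1%, the international pool 643/885 = 72.7% → the early-round pool
Education: the early-round pool 253/324 = 78.1%, the international pool 445/683 = 65.2% → the early-round pool
Engineering: the early-round pool 53/58 = 91.4%, the international pool 41/48 = 85.4% → the early-round pool
The early-round pool has the higher rate in all 4 groups.

the early-round pool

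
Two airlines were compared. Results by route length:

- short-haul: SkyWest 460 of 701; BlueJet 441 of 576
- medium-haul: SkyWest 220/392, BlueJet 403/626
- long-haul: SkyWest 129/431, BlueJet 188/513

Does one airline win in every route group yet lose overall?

No

Short-haul: SkyWest 460/701 = 65.6%, BlueJet 441/576 = 76.6% → BlueJet
Medium-haul: SkyWest 220/392 = 56.1%, BlueJet 403/626 = 64.4% → BlueJet
Long-haul: SkyWest 129/431 = 29.9%, BlueJet 188/513 = 36.6% → BlueJet
Overall: SkyWest 809/1524 = 53.1%, BlueJet 1032/1715 = 60.2% → BlueJet
BlueJet wins overall and in every route group — no reversal.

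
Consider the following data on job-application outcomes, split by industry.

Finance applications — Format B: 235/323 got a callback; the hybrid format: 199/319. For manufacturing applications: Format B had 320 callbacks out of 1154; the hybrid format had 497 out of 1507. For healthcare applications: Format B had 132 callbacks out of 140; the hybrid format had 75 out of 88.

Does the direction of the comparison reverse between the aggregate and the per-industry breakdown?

Finance: Format B 235/323 = 72.8%, the hybrid format 199/319 = 62.4% → Format B
Manufacturing: Format B 320/1154 = 27.7%, the hybrid format 497/1507 = 33.0% → the hybrid format
Healthcare: Format B 132/140 = 94.3%, the hybrid format 75/88 = 85.2% → Format B
Overall: Format B 687/1617 = 42.5%, the hybrid format 771/1914 = 40.3% → Format B
Neither sweeps: Format B wins 2 of 3 groups, the hybrid format wins 1. Format B wins overall but not every group — no Simpson reversal.

No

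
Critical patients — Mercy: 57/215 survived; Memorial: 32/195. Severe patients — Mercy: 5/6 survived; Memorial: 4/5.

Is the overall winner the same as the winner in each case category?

Critical: Mercy 57/215 = 26.5%, Memorial 32/195 = 16.4% → Mercy
Severe: Mercy 5/6 = 83.3%, Memorial 4/5 = 80.0% → Mercy
Overall: Mercy 62/221 = 28.1%, Memorial 36/200 = 18.0% → Mercy
Mercy wins overall and in every case group — no reversal.

Yes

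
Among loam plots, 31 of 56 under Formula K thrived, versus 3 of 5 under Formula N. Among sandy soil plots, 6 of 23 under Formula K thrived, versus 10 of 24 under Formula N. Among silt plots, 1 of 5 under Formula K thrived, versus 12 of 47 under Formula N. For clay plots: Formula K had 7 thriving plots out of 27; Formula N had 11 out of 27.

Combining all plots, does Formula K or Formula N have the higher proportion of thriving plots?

Formula K

Loam: Formula K 31/56 = 55.4%, Formula N 3/5 = 60.0% → Formula N
Sandy soil: Formula K 6/23 = 26.1%, Formula N 10/24 = 41.7% → Formula N
Silt: Formula K 1/5 = 20.0%, Formula N 12/47 = 25.5% → Formula N
Clay: Formula K 7/27 = 25.9%, Formula N 11/27 = 40.7% → Formula N
Overall: Formula K 45/111 = 40.5%, Formula N 36/103 = 35.0% → Formula K
(Formula N wins every soil group but Formula K wins overall — Formula N's plots skew toward the low-rate silt group.)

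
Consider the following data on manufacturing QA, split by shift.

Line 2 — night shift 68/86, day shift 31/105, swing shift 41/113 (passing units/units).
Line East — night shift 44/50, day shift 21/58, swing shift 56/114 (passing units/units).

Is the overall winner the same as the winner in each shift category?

Yes

Night shift: Line 2 68/86 = 79.1%, Line East 44/50 = 88.0% → Line East
Day shift: Line 2 31/105 = 29.5%, Line East 21/58 = 36.2% → Line East
Swing shift: Line 2 41/113 = 36.3%, Line East 56/114 = 49.1% → Line East
Overall: Line 2 140/304 = 46.1%, Line East 121/222 = 54.5% → Line East
Line East wins overall and in every shift group — no reversal.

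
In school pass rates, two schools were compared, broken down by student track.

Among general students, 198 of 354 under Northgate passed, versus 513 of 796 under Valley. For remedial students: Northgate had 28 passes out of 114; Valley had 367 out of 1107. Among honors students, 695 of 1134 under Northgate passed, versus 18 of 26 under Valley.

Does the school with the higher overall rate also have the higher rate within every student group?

No

General: Northgate 198/354 = 55.9%, Valley 513/796 = 64.4% → Valley
Remedial: Northgate 28/114 = 24.6%, Valley 367/1107 = 33.2% → Valley
Honors: Northgate 695/1134 = 61.3%, Valley 18/26 = 69.2% → Valley
Overall: Northgate 921/1602 = 57.5%, Valley 898/1929 = 46.6% → Northgate
Valley wins each student group but Northgate wins overall — the comparison reverses. Valley's students skew toward remedial, which has a lower base rate.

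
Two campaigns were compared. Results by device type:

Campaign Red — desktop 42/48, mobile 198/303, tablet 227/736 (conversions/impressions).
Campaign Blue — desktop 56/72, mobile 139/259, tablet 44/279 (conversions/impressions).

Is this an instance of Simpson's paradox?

Desktop: Campaign Red 42/48 = 87.5%, Campaign Blue 56/72 = 77.8% → Campaign Red
Mobile: Campaign Red 198/303 = 65.3%, Campaign Blue 139/259 = 53.7% → Campaign Red
Tablet: Campaign Red 227/736 = 30.8%, Campaign Blue 44/279 = 15.8% → Campaign Red
Overall: Campaign Red 467/1087 = 43.0%, Campaign Blue 239/610 = 39.2% → Campaign Red
Campaign Red wins overall and in every device group — no reversal.

No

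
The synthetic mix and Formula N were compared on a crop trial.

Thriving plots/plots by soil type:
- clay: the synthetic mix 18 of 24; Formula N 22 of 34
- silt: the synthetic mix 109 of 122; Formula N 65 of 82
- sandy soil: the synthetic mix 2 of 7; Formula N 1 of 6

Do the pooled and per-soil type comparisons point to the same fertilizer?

Yes

Clay: the synthetic mix 18/24 = 75.0%, Formula N 22/34 = 64.7% → the synthetic mix
Silt: the synthetic mix 109/122 = 89.3%, Formula N 65/82 = 79.3% → the synthetic mix
Sandy soil: the synthetic mix 2/7 = 28.6%, Formula N 1/6 = 16.7% → the synthetic mix
Overall: the synthetic mix 129/153 = 84.3%, Formula N 88/122 = 72.1% → the synthetic mix
The synthetic mix wins overall and in every soil group — no reversal.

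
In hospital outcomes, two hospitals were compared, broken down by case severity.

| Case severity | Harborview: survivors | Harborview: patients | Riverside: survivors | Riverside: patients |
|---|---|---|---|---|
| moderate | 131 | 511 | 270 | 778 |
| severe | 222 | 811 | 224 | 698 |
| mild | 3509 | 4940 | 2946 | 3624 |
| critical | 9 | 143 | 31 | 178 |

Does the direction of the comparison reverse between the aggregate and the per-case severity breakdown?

Moderate: Harborview 131/511 = 25.6%, Riverside 270/778 = 34.7% → Riverside
Severe: Harborview 222/811 = 27.4%, Riverside 224/698 = 32.1% → Riverside
Mild: Harborview 3509/4940 = 71.0%, Riverside 2946/3624 = 81.3% → Riverside
Critical: Harborview 9/143 = 6.3%, Riverside 31/178 = 17.4% → Riverside
Overall: Harborview 3871/6405 = 60.4%, Riverside 3471/5278 = 65.8% → Riverside
Riverside wins overall and in every case group — no reversal.

No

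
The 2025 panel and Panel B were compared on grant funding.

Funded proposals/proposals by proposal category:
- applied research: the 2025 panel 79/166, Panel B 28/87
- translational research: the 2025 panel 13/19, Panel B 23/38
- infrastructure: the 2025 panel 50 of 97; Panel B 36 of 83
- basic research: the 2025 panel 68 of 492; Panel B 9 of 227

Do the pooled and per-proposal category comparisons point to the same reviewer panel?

Applied research: the 2025 panel 79/166 = 47.6%, Panel B 28/87 = 32.2% → the 2025 panel
Translational research: the 2025 panel 13/19 = 68.4%, Panel B 23/38 = 60.5% → the 2025 panel
Infrastructure: the 2025 panel 50/97 = 51.5%, Panel B 36/83 = 43.4% → the 2025 panel
Basic research: the 2025 panel 68/492 = 13.8%, Panel B 9/227 = 4.0% → the 2025 panel
Overall: the 2025 panel 210/774 = 27.1%, Panel B 96/435 = 22.1% → the 2025 panel
The 2025 panel wins overall and in every proposal group — no reversal.

Yes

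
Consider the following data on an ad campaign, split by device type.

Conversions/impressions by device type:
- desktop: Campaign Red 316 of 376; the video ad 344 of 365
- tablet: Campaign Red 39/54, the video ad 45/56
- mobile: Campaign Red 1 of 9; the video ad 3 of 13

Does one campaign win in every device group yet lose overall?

Desktop: Campaign Red 316/376 = 84.0%, the video ad 344/365 = 94.2% → the video ad
Tablet: Campaign Red 39/54 = 72.2%, the video ad 45/56 = 80.4% → the video ad
Mobile: Campaign Red 1/9 = 11.1%, the video ad 3/13 = 23.1% → the video ad
Overall: Campaign Red 356/439 = 81.1%, the video ad 392/434 = 90.3% → the video ad
The video ad wins overall and in every device group — no reversal.

No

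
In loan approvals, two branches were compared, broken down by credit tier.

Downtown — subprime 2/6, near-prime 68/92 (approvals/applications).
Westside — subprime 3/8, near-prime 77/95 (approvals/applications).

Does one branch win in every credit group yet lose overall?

Subprime: Downtown 2/6 = 33.3%, Westside 3/8 = 37.5% → Westside
Near-prime: Downtown 68/92 = 73.9%, Westside 77/95 = 81.1% → Westside
Overall: Downtown 70/98 = 71.4%, Westside 80/103 = 77.7% → Westside
Westside wins overall and in every credit group — no reversal.

No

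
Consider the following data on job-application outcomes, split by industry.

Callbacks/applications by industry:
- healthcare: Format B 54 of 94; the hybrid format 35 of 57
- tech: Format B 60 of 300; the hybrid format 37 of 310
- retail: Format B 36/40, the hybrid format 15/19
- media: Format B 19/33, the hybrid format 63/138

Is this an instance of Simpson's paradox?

No

Healthcare: Format B 54/94 = 57.4%, the hybrid format 35/57 = 61.4% → the hybrid format
Tech: Format B 60/300 = 20.0%, the hybrid format 37/310 = 11.9% → Format B
Retail: Format B 36/40 = 90.0%, the hybrid format 15/19 = 78.9% → Format B
Media: Format B 19/33 = 57.6%, the hybrid format 63/138 = 45.7% → Format B
Overall: Format B 169/467 = 36.2%, the hybrid format 150/524 = 28.6% → Format B
Neither sweeps: Format B wins 3 of 4 groups, the hybrid format wins 1. Format B wins overall but not every group — no Simpson reversal.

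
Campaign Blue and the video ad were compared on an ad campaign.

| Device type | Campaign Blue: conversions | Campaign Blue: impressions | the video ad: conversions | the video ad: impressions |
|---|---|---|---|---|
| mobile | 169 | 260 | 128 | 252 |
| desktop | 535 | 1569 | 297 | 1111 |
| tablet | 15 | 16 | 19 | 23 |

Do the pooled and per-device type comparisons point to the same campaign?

Mobile: Campaign Blue 169/260 = 65.0%, the video ad 128/252 = 50.8% → Campaign Blue
Desktop: Campaign Blue 535/1569 = 34.1%, the video ad 297/1111 = 26.7% → Campaign Blue
Tablet: Campaign Blue 15/16 = 93.8%, the video ad 19/23 = 82.6% → Campaign Blue
Overall: Campaign Blue 719/1845 = 39.0%, the video ad 444/1386 = 32.0% → Campaign Blue
Campaign Blue wins overall and in every device group — no reversal.

Yes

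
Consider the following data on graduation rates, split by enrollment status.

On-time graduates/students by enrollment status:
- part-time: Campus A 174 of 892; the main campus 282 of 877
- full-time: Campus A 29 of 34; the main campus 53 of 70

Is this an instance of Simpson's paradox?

Part-time: Campus A 174/892 = 19.5%, the main campus 282/877 = 32.2% → the main campus
Full-time: Campus A 29/34 = 85.3%, the main campus 53/70 = 75.7% → Campus A
Overall: Campus A 203/926 = 21.9%, the main campus 335/947 = 35.4% → the main campus
Neither sweeps: Campus A wins 1 of 2 groups, the main campus wins 1. The main campus wins overall but not every group — no Simpson reversal.

No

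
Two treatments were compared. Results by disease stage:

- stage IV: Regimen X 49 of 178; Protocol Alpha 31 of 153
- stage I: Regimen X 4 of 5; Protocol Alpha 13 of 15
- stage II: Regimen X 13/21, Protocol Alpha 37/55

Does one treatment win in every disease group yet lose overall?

No

Stage IV: Regimen X 49/178 = 27.5%, Protocol Alpha 31/153 = 20.3% → Regimen X
Stage I: Regimen X 4/5 = 80.0%, Protocol Alpha 13/15 = 86.7% → Protocol Alpha
Stage II: Regimen X 13/21 = 61.9%, Protocol Alpha 37/55 = 67.3% → Protocol Alpha
Overall: Regimen X 66/204 = 32.4%, Protocol Alpha 81/223 = 36.3% → Protocol Alpha
Neither sweeps: Regimen X wins 1 of 3 groups, Protocol Alpha wins 2. Protocol Alpha wins overall but not every group — no Simpson reversal.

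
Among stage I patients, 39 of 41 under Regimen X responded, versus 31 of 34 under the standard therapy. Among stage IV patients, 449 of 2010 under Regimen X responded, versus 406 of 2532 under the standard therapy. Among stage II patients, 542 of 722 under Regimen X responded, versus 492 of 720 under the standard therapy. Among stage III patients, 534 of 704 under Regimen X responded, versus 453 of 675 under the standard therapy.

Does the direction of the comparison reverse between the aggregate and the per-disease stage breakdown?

Stage I: Regimen X 39/41 = 95.1%, the standard therapy 31/34 = 91.2% → Regimen X
Stage IV: Regimen X 449/2010 = 22.3%, the standard therapy 406/2532 = 16.0% → Regimen X
Stage II: Regimen X 542/722 = 75.1%, the standard therapy 492/720 = 68.3% → Regimen X
Stage III: Regimen X 534/704 = 75.9%, the standard therapy 453/675 = 67.1% → Regimen X
Overall: Regimen X 1564/3477 = 45.0%, the standard therapy 1382/3961 = 34.9% → Regimen X
Regimen X wins overall and in every disease group — no reversal.

No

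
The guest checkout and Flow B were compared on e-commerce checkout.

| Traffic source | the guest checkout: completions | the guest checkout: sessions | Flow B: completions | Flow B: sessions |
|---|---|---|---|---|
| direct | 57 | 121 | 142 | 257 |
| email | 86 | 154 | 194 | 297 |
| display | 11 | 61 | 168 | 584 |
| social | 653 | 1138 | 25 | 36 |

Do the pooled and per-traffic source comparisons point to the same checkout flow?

Direct: the guest checkout 57/121 = 47.1%, Flow B 142/257 = 55.3% → Flow B
Email: the guest checkout 86/154 = 55.8%, Flow B 194/297 = 65.3% → Flow B
Display: the guest checkout 11/61 = 18.0%, Flow B 168/584 = 28.8% → Flow B
Social: the guest checkout 653/1138 = 57.4%, Flow B 25/36 = 69.4% → Flow B
Overall: the guest checkout 807/1474 = 54.7%, Flow B 529/1174 = 45.1% → the guest checkout
Flow B wins each traffic group but the guest checkout wins overall — the comparison reverses. Flow B's sessions skew toward display, which has a lower base rate.

No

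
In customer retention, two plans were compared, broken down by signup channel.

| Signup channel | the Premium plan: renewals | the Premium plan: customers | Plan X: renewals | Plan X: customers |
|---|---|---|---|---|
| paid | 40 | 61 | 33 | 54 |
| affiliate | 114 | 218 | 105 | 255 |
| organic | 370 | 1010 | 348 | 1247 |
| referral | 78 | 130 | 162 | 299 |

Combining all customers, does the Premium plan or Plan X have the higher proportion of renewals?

Paid: the Premium plan 40/61 = 65.6%, Plan X 33/54 = 61.1% → the Premium plan
Affiliate: the Premium plan 114/218 = 52.3%, Plan X 105/255 = 41.2% → the Premium plan
Organic: the Premium plan 370/1010 = 36.6%, Plan X 348/1247 = 27.9% → the Premium plan
Referral: the Premium plan 78/130 = 60.0%, Plan X 162/299 = 54.2% → the Premium plan
Overall: the Premium plan 602/1419 = 42.4%, Plan X 648/1855 = 34.9% → the Premium plan

the Premium plan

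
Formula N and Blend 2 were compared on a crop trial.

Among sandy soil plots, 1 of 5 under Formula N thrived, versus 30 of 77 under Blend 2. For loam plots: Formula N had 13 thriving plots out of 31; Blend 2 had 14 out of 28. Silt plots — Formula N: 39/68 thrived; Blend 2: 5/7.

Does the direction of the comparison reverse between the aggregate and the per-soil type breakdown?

Sandy soil: Formula N 1/5 = 20.0%, Blend 2 30/77 = 39.0% → Blend 2
Loam: Formula N 13/31 = 41.9%, Blend 2 14/28 = 50.0% → Blend 2
Silt: Formula N 39/68 = 57.4%, Blend 2 5/7 = 71.4% → Blend 2
Overall: Formula N 53/104 = 51.0%, Blend 2 49/112 = 43.8% → Formula N
Blend 2 wins each soil group but Formula N wins overall — the comparison reverses. Blend 2's plots skew toward sandy soil, which has a lower base rate.

Yes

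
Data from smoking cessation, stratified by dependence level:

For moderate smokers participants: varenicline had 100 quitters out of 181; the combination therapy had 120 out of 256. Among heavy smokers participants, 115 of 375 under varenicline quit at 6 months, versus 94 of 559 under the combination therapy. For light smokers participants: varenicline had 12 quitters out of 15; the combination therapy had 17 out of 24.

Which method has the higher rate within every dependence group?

varenicline

Moderate smokers: varenicline 100/181 = 55.2%, the combination therapy 120/256 = 46.9% → varenicline
Heavy smokers: varenicline 115/375 = 30.7%, the combination therapy 94/559 = 16.8% → varenicline
Light smokers: varenicline 12/15 = 80.0%, the combination therapy 17/24 = 70.8% → varenicline
Varenicline has the higher rate in all 3 groups.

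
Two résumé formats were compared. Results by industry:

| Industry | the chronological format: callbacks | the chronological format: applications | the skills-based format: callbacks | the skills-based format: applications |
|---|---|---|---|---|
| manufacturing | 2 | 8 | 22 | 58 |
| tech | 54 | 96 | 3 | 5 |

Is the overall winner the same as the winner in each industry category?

Manufacturing: the chronological format 2/8 = 25.0%, the skills-based format 22/58 = 37.9% → the skills-based format
Tech: the chronological format 54/96 = 56.2%, the skills-based format 3/5 = 60.0% → the skills-based format
Overall: the chronological format 56/104 = 53.8%, the skills-based format 25/63 = 39.7% → the chronological format
The skills-based format wins each industry group but the chronological format wins overall — the comparison reverses. The skills-based format's applications skew toward manufacturing, which has a lower base rate.

No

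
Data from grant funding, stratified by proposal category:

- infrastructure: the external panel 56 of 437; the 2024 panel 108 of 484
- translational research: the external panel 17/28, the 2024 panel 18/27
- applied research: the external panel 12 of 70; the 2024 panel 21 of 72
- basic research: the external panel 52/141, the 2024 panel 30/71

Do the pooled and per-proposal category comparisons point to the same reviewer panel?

Infrastructure: the external panel 56/437 = 12.8%, the 2024 panel 108/484 = 22.3% → the 2024 panel
Translational research: the external panel 17/28 = 60.7%, the 2024 panel 18/27 = 66.7% → the 2024 panel
Applied research: the external panel 12/70 = 17.1%, the 2024 panel 21/72 = 29.2% → the 2024 panel
Basic research: the external panel 52/141 = 36.9%, the 2024 panel 30/71 = 42.3% → the 2024 panel
Overall: the external panel 137/676 = 20.3%, the 2024 panel 177/654 = 27.1% → the 2024 panel
The 2024 panel wins overall and in every proposal group — no reversal.

Yes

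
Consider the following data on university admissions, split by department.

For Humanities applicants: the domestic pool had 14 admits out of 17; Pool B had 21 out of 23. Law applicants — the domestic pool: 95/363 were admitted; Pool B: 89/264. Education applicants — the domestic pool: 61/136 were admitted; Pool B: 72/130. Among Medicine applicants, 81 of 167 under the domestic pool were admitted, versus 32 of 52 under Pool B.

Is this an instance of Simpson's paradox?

No

Humanities: the domestic pool 14/17 = 82.4%, Pool B 21/23 = 91.3% → Pool B
Law: the domestic pool 95/363 = 26.2%, Pool B 89/264 = 33.7% → Pool B
Education: the domestic pool 61/136 = 44.9%, Pool B 72/130 = 55.4% → Pool B
Medicine: the domestic pool 81/167 = 48.5%, Pool B 32/52 = 61.5% → Pool B
Overall: the domestic pool 251/683 = 36.7%, Pool B 214/469 = 45.6% → Pool B
Pool B wins overall and in every department group — no reversal.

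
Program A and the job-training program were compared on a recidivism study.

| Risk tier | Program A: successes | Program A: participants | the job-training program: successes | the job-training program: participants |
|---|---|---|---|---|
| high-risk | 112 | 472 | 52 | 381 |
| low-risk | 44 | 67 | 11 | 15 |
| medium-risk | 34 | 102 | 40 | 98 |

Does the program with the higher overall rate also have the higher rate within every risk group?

High-risk: Program A 112/472 = 23.7%, the job-training program 52/381 = 13.6% → Program A
Low-risk: Program A 44/67 = 65.7%, the job-training program 11/15 = 73.3% → the job-training program
Medium-risk: Program A 34/102 = 33.3%, the job-training program 40/98 = 40.8% → the job-training program
Overall: Program A 190/641 = 29.6%, the job-training program 103/494 = 20.9% → Program A
Neither sweeps: Program A wins 1 of 3 groups, the job-training program wins 2. Program A wins overall but not every group — no Simpson reversal.

No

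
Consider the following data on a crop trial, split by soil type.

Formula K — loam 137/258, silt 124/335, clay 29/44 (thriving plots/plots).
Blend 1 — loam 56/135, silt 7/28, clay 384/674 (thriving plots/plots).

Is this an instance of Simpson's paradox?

Yes

Loam: Formula K 137/258 = 53.1%, Blend 1 56/135 = 41.5% → Formula K
Silt: Formula K 124/335 = 37.0%, Blend 1 7/28 = 25.0% → Formula K
Clay: Formula K 29/44 = 65.9%, Blend 1 384/674 = 57.0% → Formula K
Overall: Formula K 290/637 = 45.5%, Blend 1 447/837 = 53.4% → Blend 1
Formula K wins each soil group but Blend 1 wins overall — the comparison reverses. Formula K's plots skew toward silt, which has a lower base rate.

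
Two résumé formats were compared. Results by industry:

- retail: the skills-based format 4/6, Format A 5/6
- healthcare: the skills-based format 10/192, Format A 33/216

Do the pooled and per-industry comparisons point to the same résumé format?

Yes

Retail: the skills-based format 4/6 = 66.7%, Format A 5/6 = 83.3% → Format A
Healthcare: the skills-based format 10/192 = 5.2%, Format A 33/216 = 15.3% → Format A
Overall: the skills-based format 14/198 = 7.1%, Format A 38/222 = 17.1% → Format A
Format A wins overall and in every industry group — no reversal.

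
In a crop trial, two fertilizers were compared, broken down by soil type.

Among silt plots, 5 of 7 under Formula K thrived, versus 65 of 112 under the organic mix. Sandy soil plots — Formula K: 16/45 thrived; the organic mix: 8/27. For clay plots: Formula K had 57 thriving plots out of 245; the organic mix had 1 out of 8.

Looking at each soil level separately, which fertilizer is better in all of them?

Formula K

Silt: Formula K 5/7 = 71.4%, the organic mix 65/112 = 58.0% → Formula K
Sandy soil: Formula K 16/45 = 35.6%, the organic mix 8/27 = 29.6% → Formula K
Clay: Formula K 57/245 = 23.3%, the organic mix 1/8 = 12.5% → Formula K
Formula K has the higher rate in all 3 groups.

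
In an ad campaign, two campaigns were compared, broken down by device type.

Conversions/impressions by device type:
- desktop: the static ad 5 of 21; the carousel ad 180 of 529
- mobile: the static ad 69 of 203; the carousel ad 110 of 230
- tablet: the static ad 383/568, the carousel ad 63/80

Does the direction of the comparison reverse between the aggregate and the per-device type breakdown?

Yes

Desktop: the static ad 5/21 = 23.8%, the carousel ad 180/529 = 34.0% → the carousel ad
Mobile: the static ad 69/203 = 34.0%, the carousel ad 110/230 = 47.8% → the carousel ad
Tablet: the static ad 383/568 = 67.4%, the carousel ad 63/80 = 78.8% → the carousel ad
Overall: the static ad 457/792 = 57.7%, the carousel ad 353/839 = 42.1% → the static ad
The carousel ad wins each device group but the static ad wins overall — the comparison reverses. The carousel ad's impressions skew toward desktop, which has a lower base rate.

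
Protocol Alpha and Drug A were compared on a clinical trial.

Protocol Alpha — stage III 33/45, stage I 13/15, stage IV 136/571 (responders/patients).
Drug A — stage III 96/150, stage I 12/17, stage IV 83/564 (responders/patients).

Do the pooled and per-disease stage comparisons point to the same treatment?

Yes

Stage III: Protocol Alpha 33/45 = 73.3%, Drug A 96/150 = 64.0% → Protocol Alpha
Stage I: Protocol Alpha 13/15 = 86.7%, Drug A 12/17 = 70.6% → Protocol Alpha
Stage IV: Protocol Alpha 136/571 = 23.8%, Drug A 83/564 = 14.7% → Protocol Alpha
Overall: Protocol Alpha 182/631 = 28.8%, Drug A 191/731 = 26.1% → Protocol Alpha
Protocol Alpha wins overall and in every disease group — no reversal.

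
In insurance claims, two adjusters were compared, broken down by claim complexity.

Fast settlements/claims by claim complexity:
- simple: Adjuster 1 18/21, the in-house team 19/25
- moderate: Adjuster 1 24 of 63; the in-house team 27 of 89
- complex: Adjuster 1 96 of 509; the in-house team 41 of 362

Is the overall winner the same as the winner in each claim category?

Simple: Adjuster 1 18/21 = 85.7%, the in-house team 19/25 = 76.0% → Adjuster 1
Moderate: Adjuster 1 24/63 = 38.1%, the in-house team 27/89 = 30.3% → Adjuster 1
Complex: Adjuster 1 96/509 = 18.9%, the in-house team 41/362 = 11.3% → Adjuster 1
Overall: Adjuster 1 138/593 = 23.3%, the in-house team 87/476 = 18.3% → Adjuster 1
Adjuster 1 wins overall and in every claim group — no reversal.

Yes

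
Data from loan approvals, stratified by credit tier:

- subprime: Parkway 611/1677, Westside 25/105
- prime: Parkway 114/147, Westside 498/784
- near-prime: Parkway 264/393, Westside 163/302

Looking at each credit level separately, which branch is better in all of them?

Subprime: Parkway 611/1677 = 36.4%, Westside 25/105 = 23.8% → Parkway
Prime: Parkway 114/147 = 77.6%, Westside 498/784 = 63.5% → Parkway
Near-prime: Parkway 264/393 = 67.2%, Westside 163/302 = 54.0% → Parkway
Parkway has the higher rate in all 3 groups.

Parkway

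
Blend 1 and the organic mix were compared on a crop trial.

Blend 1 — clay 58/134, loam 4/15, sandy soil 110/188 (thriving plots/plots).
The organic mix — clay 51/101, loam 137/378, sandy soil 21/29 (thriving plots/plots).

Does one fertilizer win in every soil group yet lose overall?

Clay: Blend 1 58/134 = 43.3%, the organic mix 51/101 = 50.5% → the organic mix
Loam: Blend 1 4/15 = 26.7%, the organic mix 137/378 = 36.2% → the organic mix
Sandy soil: Blend 1 110/188 = 58.5%, the organic mix 21/29 = 72.4% → the organic mix
Overall: Blend 1 172/337 = 51.0%, the organic mix 209/508 = 41.1% → Blend 1
The organic mix wins each soil group but Blend 1 wins overall — the comparison reverses. The organic mix's plots skew toward loam, which has a lower base rate.

Yes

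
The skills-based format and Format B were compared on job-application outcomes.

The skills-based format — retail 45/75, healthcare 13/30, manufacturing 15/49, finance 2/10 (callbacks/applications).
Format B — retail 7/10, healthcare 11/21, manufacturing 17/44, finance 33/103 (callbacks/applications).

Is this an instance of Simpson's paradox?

Yes

Retail: the skills-based format 45/75 = 60.0%, Format B 7/10 = 70.0% → Format B
Healthcare: the skills-based format 13/30 = 43.3%, Format B 11/21 = 52.4% → Format B
Manufacturing: the skills-based format 15/49 = 30.6%, Format B 17/44 = 38.6% → Format B
Finance: the skills-based format 2/10 = 20.0%, Format B 33/103 = 32.0% → Format B
Overall: the skills-based format 75/164 = 45.7%, Format B 68/178 = 38.2% → the skills-based format
Format B wins each industry group but the skills-based format wins overall — the comparison reverses. Format B's applications skew toward finance, which has a lower base rate.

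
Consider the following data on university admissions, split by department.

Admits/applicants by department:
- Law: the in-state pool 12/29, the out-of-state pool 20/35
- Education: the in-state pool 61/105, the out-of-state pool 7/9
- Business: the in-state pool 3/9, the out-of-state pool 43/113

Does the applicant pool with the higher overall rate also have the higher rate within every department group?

No

Law: the in-state pool 12/29 = 41.4%, the out-of-state pool 20/35 = 57.1% → the out-of-state pool
Education: the in-state pool 61/105 = 58.1%, the out-of-state pool 7/9 = 77.8% → the out-of-state pool
Business: the in-state pool 3/9 = 33.3%, the out-of-state pool 43/113 = 38.1% → the out-of-state pool
Overall: the in-state pool 76/143 = 53.1%, the out-of-state pool 70/157 = 44.6% → the in-state pool
The out-of-state pool wins each department group but the in-state pool wins overall — the comparison reverses. The out-of-state pool's applicants skew toward Business, which has a lower base rate.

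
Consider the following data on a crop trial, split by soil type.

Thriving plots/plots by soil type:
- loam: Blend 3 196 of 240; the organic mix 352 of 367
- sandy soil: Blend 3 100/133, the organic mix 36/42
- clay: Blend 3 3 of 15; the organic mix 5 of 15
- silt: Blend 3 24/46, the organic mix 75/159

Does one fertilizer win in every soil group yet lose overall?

Loam: Blend 3 196/240 = 81.7%, the organic mix 352/367 = 95.9% → the organic mix
Sandy soil: Blend 3 100/133 = 75.2%, the organic mix 36/42 = 85.7% → the organic mix
Clay: Blend 3 3/15 = 20.0%, the organic mix 5/15 = 33.3% → the organic mix
Silt: Blend 3 24/46 = 52.2%, the organic mix 75/159 = 47.2% → Blend 3
Overall: Blend 3 323/434 = 74.4%, the organic mix 468/583 = 80.3% → the organic mix
Neither sweeps: Blend 3 wins 1 of 4 groups, the organic mix wins 3. The organic mix wins overall but not every group — no Simpson reversal.

No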